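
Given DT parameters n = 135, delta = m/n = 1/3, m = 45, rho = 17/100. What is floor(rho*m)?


m = 1/3*135 = 45.
rho = 17/100.
rho*m = 17/100*45 = 7.65.
k = floor(7.65) = 7.

7


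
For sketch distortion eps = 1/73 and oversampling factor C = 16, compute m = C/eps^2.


1/eps = 73.
(1/eps)^2 = 5329.
m = 16*5329 = 85264.

85264


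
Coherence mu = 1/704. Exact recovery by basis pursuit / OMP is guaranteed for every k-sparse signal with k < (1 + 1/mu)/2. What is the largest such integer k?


1/mu = 704.
1 + 1/mu = 705.
(1 + 1/mu)/2 = 352.5 is not an integer, so k_max = floor(352.5) = 352.

352


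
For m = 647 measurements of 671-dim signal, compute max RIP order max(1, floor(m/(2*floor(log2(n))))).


floor(log2(671)) = 9.
2*9 = 18.
m/(2*floor(log2(n))) = 647/18 ≈ 35.9444.
floor = 35.
k = max(1, 35) = 35.

35


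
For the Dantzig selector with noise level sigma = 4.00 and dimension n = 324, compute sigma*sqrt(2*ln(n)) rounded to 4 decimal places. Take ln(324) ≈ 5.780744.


ln(324) ≈ 5.780744.
2*ln(n) ≈ 11.561488.
sqrt(2*ln(n)) ≈ sqrt(11.561488) ≈ 3.400219.
threshold ≈ 4.00*3.400219 = 13.600876 ≈ 13.6009.

13.6009


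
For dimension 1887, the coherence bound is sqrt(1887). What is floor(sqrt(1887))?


43^2 = 1849 <= 1887 < 1936 = 44^2, so 43 <= sqrt(1887) < 44.
floor(sqrt(1887)) = 43.

43


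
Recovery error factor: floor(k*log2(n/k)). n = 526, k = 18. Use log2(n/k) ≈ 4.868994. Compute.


log2(n/k) = log2(526/18) ≈ 4.868994.
k*log2(n/k) ≈ 18*4.868994 = 87.641892.
floor(87.641892) = 87.

87


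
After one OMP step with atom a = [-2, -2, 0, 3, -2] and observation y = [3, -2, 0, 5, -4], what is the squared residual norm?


a^T a = 21.
a^T y = 21.
coeff = 21/21 = 1.
||r||^2 = 33.

33


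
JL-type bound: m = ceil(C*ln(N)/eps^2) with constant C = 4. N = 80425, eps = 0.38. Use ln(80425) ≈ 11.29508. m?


ln(80425) ≈ 11.29508.
eps^2 = 0.38^2 = 0.1444.
C*ln(N)/eps^2 ≈ 4*11.29508/0.1444 ≈ 312.8831.
m = ceil(312.8831) = 313.

313


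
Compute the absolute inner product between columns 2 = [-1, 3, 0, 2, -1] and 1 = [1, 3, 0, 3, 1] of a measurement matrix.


Inner product: -1*1 + 3*3 + 0*0 + 2*3 + -1*1
Products: [-1, 9, 0, 6, -1]
Sum = 13.
|dot| = 13.

13


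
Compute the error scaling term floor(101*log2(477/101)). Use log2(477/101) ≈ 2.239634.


log2(n/k) = log2(477/101) ≈ 2.239634.
k*log2(n/k) ≈ 101*2.239634 = 226.203034.
floor(226.203034) = 226.

226


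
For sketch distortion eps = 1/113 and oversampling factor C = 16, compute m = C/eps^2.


1/eps = 113.
(1/eps)^2 = 12769.
m = 16*12769 = 204304.

204304


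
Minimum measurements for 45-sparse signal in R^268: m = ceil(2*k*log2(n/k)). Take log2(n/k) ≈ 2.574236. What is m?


log2(n/k) = log2(268/45) ≈ 2.574236.
2*k*log2(n/k) ≈ 2*45*2.574236 = 231.68124.
m = ceil(231.68124) = 232.

232


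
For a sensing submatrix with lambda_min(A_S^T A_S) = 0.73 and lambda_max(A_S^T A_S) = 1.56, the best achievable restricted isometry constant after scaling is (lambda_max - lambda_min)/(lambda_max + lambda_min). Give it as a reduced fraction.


lambda_max - lambda_min = 1.56 - 0.73 = 0.83.
lambda_max + lambda_min = 1.56 + 0.73 = 2.29.
delta = 0.83/2.29 = 83/229.

83/229


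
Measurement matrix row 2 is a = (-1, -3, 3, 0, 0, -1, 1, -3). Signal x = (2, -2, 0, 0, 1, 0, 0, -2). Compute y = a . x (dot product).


Non-zero terms: ['-1*2', '-3*-2', '0*1', '-3*-2']
Products: [-2, 6, 0, 6]
y = sum = 10.

10


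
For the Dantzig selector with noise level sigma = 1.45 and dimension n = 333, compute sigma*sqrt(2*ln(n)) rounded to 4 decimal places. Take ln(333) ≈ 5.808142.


ln(333) ≈ 5.808142.
2*ln(n) ≈ 11.616284.
sqrt(2*ln(n)) ≈ sqrt(11.616284) ≈ 3.408267.
threshold ≈ 1.45*3.408267 = 4.94198715 ≈ 4.9420.

4.9420


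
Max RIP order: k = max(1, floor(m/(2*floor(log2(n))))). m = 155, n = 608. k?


floor(log2(608)) = 9.
2*9 = 18.
m/(2*floor(log2(n))) = 155/18 ≈ 8.6111.
floor = 8.
k = max(1, 8) = 8.

8


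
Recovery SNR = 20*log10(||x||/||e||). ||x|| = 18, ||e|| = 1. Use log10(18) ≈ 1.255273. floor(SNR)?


||x||/||e|| = 18/1 = 18.
log10(18) ≈ 1.255273.
20*log10(||x||/||e||) ≈ 20*1.255273 = 25.10546.
floor(25.10546) = 25.

25


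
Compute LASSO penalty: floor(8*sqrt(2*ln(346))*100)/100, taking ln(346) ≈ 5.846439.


ln(346) ≈ 5.846439.
2*ln(n) ≈ 11.692878.
sqrt(2*ln(n)) ≈ sqrt(11.692878) ≈ 3.419485.
lambda ≈ 8*3.419485 = 27.35588.
floor(lambda*100)/100 = 27.35.

27.35


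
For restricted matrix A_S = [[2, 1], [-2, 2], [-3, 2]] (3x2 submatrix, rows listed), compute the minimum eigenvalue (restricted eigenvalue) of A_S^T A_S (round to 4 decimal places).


A_S^T A_S = [[17, -8], [-8, 9]].
trace = 26.
det = 89.
disc = trace^2 - 4*det = 676 - 4*89 = 320.
sqrt(320) ≈ 17.888544.
lam_min = (26 - sqrt(320))/2 ≈ (26 - 17.888544)/2 = 4.055728 ≈ 4.0557.

4.0557


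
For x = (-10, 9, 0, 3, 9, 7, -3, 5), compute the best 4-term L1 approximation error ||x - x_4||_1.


Sorted |x_i| descending: [10, 9, 9, 7, 5, 3, 3, 0]
Keep top 4: [10, 9, 9, 7]
Tail entries: [5, 3, 3, 0]
L1 error = sum of tail = 11.

11


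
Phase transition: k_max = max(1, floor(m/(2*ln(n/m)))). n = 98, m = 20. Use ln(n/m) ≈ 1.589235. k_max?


n/m = 98/20 = 49/10.
ln(n/m) ≈ 1.589235.
2*ln(n/m) ≈ 3.17847.
m/(2*ln(n/m)) ≈ 20/3.17847 ≈ 6.2923.
floor = 6.
k_max = max(1, 6) = 6.

6


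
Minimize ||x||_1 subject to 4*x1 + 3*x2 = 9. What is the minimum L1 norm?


Axis intercepts:
  x1 = 9/4, x2 = 0: L1 = 9/4
  x1 = 0, x2 = 3: L1 = 3
x* = (9/4, 0)
||x*||_1 = 9/4.

9/4


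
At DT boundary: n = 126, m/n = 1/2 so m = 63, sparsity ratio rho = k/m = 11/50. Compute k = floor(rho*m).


m = 1/2*126 = 63.
rho = 11/50.
rho*m = 11/50*63 = 13.86.
k = floor(13.86) = 13.

13


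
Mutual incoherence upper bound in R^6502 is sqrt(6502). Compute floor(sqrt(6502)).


80^2 = 6400 <= 6502 < 6561 = 81^2, so 80 <= sqrt(6502) < 81.
floor(sqrt(6502)) = 80.

80


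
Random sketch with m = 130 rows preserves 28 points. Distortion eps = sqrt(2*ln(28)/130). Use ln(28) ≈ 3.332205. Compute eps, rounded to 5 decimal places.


ln(28) ≈ 3.332205.
2*ln(N)/m ≈ 2*3.332205/130 ≈ 0.05126469.
eps = sqrt(0.05126469) ≈ 0.2264171 ≈ 0.22642.

0.22642


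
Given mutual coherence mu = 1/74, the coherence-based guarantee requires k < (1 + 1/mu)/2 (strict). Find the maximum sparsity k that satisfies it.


1/mu = 74.
1 + 1/mu = 75.
(1 + 1/mu)/2 = 37.5 is not an integer, so k_max = floor(37.5) = 37.

37


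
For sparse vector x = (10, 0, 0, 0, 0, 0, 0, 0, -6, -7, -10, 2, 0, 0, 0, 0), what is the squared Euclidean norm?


Non-zero entries: [(0, 10), (8, -6), (9, -7), (10, -10), (11, 2)]
Squares: [100, 36, 49, 100, 4]
||x||_2^2 = sum = 289.

289


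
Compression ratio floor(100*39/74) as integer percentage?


100*m/n = 100*39/74 ≈ 52.7027.
floor = 52.

52


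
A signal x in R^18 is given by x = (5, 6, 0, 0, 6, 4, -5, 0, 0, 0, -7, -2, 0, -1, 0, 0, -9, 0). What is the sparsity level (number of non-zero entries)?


Non-zero positions: [0, 1, 4, 5, 6, 10, 11, 13, 16].
Sparsity = 9.

9


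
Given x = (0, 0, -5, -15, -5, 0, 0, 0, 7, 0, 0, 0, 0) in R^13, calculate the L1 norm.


Non-zero entries: [(2, -5), (3, -15), (4, -5), (8, 7)]
Absolute values: [5, 15, 5, 7]
||x||_1 = sum = 32.

32


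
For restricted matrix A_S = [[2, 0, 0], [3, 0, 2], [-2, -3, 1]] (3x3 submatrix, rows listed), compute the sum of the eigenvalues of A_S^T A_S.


Sum of eigenvalues of A_S^T A_S = trace(A_S^T A_S) = sum of squared column norms of A_S.
A_S^T A_S diagonal: [17, 9, 5].
trace = 17 + 9 + 5 = 31.

31


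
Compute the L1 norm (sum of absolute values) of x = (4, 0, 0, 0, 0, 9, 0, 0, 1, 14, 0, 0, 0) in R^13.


Non-zero entries: [(0, 4), (5, 9), (8, 1), (9, 14)]
Absolute values: [4, 9, 1, 14]
||x||_1 = sum = 28.

28


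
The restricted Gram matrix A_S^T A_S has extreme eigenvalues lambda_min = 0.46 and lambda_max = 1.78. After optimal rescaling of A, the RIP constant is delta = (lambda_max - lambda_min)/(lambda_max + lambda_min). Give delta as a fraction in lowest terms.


lambda_max - lambda_min = 1.78 - 0.46 = 1.32.
lambda_max + lambda_min = 1.78 + 0.46 = 2.24.
delta = 1.32/2.24 = 132/224 = 33/56.

33/56


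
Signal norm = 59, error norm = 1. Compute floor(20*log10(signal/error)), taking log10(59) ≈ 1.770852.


||x||/||e|| = 59/1 = 59.
log10(59) ≈ 1.770852.
20*log10(||x||/||e||) ≈ 20*1.770852 = 35.41704.
floor(35.41704) = 35.

35


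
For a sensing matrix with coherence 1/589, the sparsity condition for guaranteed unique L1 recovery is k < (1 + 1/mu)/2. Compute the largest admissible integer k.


1/mu = 589.
1 + 1/mu = 590.
(1 + 1/mu)/2 = 295 is an integer and the inequality is strict, so k_max = 295 - 1 = 294.

294


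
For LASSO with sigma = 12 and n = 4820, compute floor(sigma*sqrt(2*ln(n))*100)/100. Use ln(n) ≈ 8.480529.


ln(4820) ≈ 8.480529.
2*ln(n) ≈ 16.961058.
sqrt(2*ln(n)) ≈ sqrt(16.961058) ≈ 4.118381.
lambda ≈ 12*4.118381 = 49.420572.
floor(lambda*100)/100 = 49.42.

49.42


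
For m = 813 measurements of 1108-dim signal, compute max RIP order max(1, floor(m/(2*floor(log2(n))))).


floor(log2(1108)) = 10.
2*10 = 20.
m/(2*floor(log2(n))) = 813/20 ≈ 40.65.
floor = 40.
k = max(1, 40) = 40.

40


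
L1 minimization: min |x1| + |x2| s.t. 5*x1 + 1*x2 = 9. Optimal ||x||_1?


Axis intercepts:
  x1 = 9/5, x2 = 0: L1 = 9/5
  x1 = 0, x2 = 9: L1 = 9
x* = (9/5, 0)
||x*||_1 = 9/5.

9/5


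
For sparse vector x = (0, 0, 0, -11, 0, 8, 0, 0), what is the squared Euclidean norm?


Non-zero entries: [(3, -11), (5, 8)]
Squares: [121, 64]
||x||_2^2 = sum = 185.

185


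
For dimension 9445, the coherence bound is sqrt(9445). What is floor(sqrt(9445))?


97^2 = 9409 <= 9445 < 9604 = 98^2, so 97 <= sqrt(9445) < 98.
floor(sqrt(9445)) = 97.

97


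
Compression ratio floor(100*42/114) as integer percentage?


100*m/n = 100*42/114 ≈ 36.8421.
floor = 36.

36


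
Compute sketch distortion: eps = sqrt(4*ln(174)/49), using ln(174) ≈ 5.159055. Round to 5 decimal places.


ln(174) ≈ 5.159055.
4*ln(N)/m ≈ 4*5.159055/49 ≈ 0.42114735.
eps = sqrt(0.42114735) ≈ 0.6489587 ≈ 0.64896.

0.64896


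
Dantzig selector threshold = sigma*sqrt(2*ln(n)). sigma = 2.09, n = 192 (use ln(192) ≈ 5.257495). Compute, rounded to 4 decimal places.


ln(192) ≈ 5.257495.
2*ln(n) ≈ 10.51499.
sqrt(2*ln(n)) ≈ sqrt(10.51499) ≈ 3.242683.
threshold ≈ 2.09*3.242683 = 6.77720747 ≈ 6.7772.

6.7772


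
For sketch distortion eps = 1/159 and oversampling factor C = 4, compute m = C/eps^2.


1/eps = 159.
(1/eps)^2 = 25281.
m = 4*25281 = 101124.

101124


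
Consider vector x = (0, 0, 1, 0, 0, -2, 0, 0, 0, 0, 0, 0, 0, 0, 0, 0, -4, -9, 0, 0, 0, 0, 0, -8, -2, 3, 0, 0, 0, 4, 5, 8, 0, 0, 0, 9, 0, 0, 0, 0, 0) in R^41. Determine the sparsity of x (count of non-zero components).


Non-zero positions: [2, 5, 16, 17, 23, 24, 25, 29, 30, 31, 35].
Sparsity = 11.

11


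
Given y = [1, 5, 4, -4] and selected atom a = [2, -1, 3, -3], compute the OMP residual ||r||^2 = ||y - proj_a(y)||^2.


a^T a = 23.
a^T y = 21.
coeff = 21/23 = 21/23.
||r||^2 = 893/23.

893/23


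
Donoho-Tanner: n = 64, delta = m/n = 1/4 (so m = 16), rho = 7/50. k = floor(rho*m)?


m = 1/4*64 = 16.
rho = 7/50.
rho*m = 7/50*16 = 2.24.
k = floor(2.24) = 2.

2


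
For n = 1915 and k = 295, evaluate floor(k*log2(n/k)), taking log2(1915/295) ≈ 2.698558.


log2(n/k) = log2(1915/295) ≈ 2.698558.
k*log2(n/k) ≈ 295*2.698558 = 796.07461.
floor(796.07461) = 796.

796


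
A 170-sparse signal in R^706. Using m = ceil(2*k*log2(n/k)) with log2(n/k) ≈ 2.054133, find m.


log2(n/k) = log2(706/170) ≈ 2.054133.
2*k*log2(n/k) ≈ 2*170*2.054133 = 698.40522.
m = ceil(698.40522) = 699.

699


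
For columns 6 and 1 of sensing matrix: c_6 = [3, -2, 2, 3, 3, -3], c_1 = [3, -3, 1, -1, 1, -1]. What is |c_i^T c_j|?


Inner product: 3*3 + -2*-3 + 2*1 + 3*-1 + 3*1 + -3*-1
Products: [9, 6, 2, -3, 3, 3]
Sum = 20.
|dot| = 20.

20


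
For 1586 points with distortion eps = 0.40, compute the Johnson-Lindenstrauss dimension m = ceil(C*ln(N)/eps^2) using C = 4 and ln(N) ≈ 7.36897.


ln(1586) ≈ 7.36897.
eps^2 = 0.40^2 = 0.16.
C*ln(N)/eps^2 ≈ 4*7.36897/0.16 ≈ 184.2243.
m = ceil(184.2243) = 185.

185


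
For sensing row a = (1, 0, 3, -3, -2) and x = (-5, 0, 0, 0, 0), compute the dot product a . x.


Non-zero terms: ['1*-5']
Products: [-5]
y = sum = -5.

-5


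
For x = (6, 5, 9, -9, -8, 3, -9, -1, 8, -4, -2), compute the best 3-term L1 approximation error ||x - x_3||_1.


Sorted |x_i| descending: [9, 9, 9, 8, 8, 6, 5, 4, 3, 2, 1]
Keep top 3: [9, 9, 9]
Tail entries: [8, 8, 6, 5, 4, 3, 2, 1]
L1 error = sum of tail = 37.

37


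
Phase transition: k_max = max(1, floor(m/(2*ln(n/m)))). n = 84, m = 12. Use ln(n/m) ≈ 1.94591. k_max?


n/m = 84/12 = 7.
ln(n/m) ≈ 1.94591.
2*ln(n/m) ≈ 3.89182.
m/(2*ln(n/m)) ≈ 12/3.89182 ≈ 3.0834.
floor = 3.
k_max = max(1, 3) = 3.

3


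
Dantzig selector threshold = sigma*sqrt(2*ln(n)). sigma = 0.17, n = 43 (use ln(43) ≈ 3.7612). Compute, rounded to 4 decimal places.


ln(43) ≈ 3.7612.
2*ln(n) ≈ 7.5224.
sqrt(2*ln(n)) ≈ sqrt(7.5224) ≈ 2.742699.
threshold ≈ 0.17*2.742699 = 0.46625883 ≈ 0.4663.

0.4663


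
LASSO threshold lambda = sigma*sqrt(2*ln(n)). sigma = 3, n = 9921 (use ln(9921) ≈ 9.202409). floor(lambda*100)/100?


ln(9921) ≈ 9.202409.
2*ln(n) ≈ 18.404818.
sqrt(2*ln(n)) ≈ sqrt(18.404818) ≈ 4.290084.
lambda ≈ 3*4.290084 = 12.870252.
floor(lambda*100)/100 = 12.87.

12.87


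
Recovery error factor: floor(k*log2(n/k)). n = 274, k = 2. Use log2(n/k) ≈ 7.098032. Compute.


log2(n/k) = log2(274/2) ≈ 7.098032.
k*log2(n/k) ≈ 2*7.098032 = 14.196064.
floor(14.196064) = 14.

14


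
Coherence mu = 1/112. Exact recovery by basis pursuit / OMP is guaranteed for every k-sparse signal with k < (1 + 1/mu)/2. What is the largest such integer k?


1/mu = 112.
1 + 1/mu = 113.
(1 + 1/mu)/2 = 56.5 is not an integer, so k_max = floor(56.5) = 56.

56


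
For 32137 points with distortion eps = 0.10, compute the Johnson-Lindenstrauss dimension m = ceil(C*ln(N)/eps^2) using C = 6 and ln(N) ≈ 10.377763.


ln(32137) ≈ 10.377763.
eps^2 = 0.10^2 = 0.01.
C*ln(N)/eps^2 ≈ 6*10.377763/0.01 ≈ 6226.6578.
m = ceil(6226.6578) = 6227.

6227


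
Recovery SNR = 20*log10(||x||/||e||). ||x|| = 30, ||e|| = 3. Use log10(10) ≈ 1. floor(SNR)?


||x||/||e|| = 30/3 = 10.
log10(10) ≈ 1.
20*log10(||x||/||e||) ≈ 20*1 = 20.
floor(20) = 20.

20


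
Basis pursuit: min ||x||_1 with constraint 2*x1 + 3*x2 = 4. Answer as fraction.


Axis intercepts:
  x1 = 2, x2 = 0: L1 = 2
  x1 = 0, x2 = 4/3: L1 = 4/3
x* = (0, 4/3)
||x*||_1 = 4/3.

4/3


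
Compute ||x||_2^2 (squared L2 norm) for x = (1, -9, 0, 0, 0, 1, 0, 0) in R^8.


Non-zero entries: [(0, 1), (1, -9), (5, 1)]
Squares: [1, 81, 1]
||x||_2^2 = sum = 83.

83


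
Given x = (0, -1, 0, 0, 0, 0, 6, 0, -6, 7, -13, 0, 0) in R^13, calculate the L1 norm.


Non-zero entries: [(1, -1), (6, 6), (8, -6), (9, 7), (10, -13)]
Absolute values: [1, 6, 6, 7, 13]
||x||_1 = sum = 33.

33


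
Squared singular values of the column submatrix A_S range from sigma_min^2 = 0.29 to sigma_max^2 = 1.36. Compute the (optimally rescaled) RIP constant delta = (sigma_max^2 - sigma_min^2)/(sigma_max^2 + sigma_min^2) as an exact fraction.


lambda_max - lambda_min = 1.36 - 0.29 = 1.07.
lambda_max + lambda_min = 1.36 + 0.29 = 1.65.
delta = 1.07/1.65 = 107/165.

107/165


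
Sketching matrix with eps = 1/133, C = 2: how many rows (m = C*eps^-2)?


1/eps = 133.
(1/eps)^2 = 17689.
m = 2*17689 = 35378.

35378


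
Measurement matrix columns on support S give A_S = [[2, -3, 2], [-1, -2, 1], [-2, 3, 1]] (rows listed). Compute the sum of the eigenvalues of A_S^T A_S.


Sum of eigenvalues of A_S^T A_S = trace(A_S^T A_S) = sum of squared column norms of A_S.
A_S^T A_S diagonal: [9, 22, 6].
trace = 9 + 22 + 6 = 37.

37


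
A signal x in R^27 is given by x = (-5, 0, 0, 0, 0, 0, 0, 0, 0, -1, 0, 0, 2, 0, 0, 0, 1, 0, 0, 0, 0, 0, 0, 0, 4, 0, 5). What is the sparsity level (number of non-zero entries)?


Non-zero positions: [0, 9, 12, 16, 24, 26].
Sparsity = 6.

6


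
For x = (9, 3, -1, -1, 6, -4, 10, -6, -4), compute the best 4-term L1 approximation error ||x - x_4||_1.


Sorted |x_i| descending: [10, 9, 6, 6, 4, 4, 3, 1, 1]
Keep top 4: [10, 9, 6, 6]
Tail entries: [4, 4, 3, 1, 1]
L1 error = sum of tail = 13.

13


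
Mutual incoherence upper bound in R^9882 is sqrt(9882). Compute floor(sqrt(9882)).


99^2 = 9801 <= 9882 < 10000 = 100^2, so 99 <= sqrt(9882) < 100.
floor(sqrt(9882)) = 99.

99


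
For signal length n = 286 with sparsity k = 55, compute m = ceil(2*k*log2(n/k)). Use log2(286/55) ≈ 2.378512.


log2(n/k) = log2(286/55) ≈ 2.378512.
2*k*log2(n/k) ≈ 2*55*2.378512 = 261.63632.
m = ceil(261.63632) = 262.

262


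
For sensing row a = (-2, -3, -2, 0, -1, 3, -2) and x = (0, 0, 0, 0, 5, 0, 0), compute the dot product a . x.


Non-zero terms: ['-1*5']
Products: [-5]
y = sum = -5.

-5


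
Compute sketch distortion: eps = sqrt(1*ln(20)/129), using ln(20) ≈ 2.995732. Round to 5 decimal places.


ln(20) ≈ 2.995732.
1*ln(N)/m ≈ 1*2.995732/129 ≈ 0.02322273.
eps = sqrt(0.02322273) ≈ 0.1523901 ≈ 0.15239.

0.15239


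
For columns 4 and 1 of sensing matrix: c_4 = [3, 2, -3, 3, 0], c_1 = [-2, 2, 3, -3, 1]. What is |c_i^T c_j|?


Inner product: 3*-2 + 2*2 + -3*3 + 3*-3 + 0*1
Products: [-6, 4, -9, -9, 0]
Sum = -20.
|dot| = 20.

20


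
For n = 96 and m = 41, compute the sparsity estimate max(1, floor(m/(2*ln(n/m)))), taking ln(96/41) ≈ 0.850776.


n/m = 96/41.
ln(n/m) ≈ 0.850776.
2*ln(n/m) ≈ 1.701552.
m/(2*ln(n/m)) ≈ 41/1.701552 ≈ 24.0956.
floor = 24.
k_max = max(1, 24) = 24.

24


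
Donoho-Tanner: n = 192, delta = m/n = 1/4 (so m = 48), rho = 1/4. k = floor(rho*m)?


m = 1/4*192 = 48.
rho = 1/4.
rho*m = 1/4*48 = 12.
k = floor(12) = 12.

12


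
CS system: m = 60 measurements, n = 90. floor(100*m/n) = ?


100*m/n = 100*60/90 ≈ 66.6667.
floor = 66.

66


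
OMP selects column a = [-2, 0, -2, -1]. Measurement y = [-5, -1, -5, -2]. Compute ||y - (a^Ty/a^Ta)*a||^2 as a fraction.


a^T a = 9.
a^T y = 22.
coeff = 22/9 = 22/9.
||r||^2 = 11/9.

11/9


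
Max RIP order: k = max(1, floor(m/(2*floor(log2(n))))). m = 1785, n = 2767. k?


floor(log2(2767)) = 11.
2*11 = 22.
m/(2*floor(log2(n))) = 1785/22 ≈ 81.1364.
floor = 81.
k = max(1, 81) = 81.

81


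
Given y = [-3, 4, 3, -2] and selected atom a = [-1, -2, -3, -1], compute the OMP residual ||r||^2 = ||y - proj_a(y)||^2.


a^T a = 15.
a^T y = -12.
coeff = -12/15 = -4/5.
||r||^2 = 142/5.

142/5


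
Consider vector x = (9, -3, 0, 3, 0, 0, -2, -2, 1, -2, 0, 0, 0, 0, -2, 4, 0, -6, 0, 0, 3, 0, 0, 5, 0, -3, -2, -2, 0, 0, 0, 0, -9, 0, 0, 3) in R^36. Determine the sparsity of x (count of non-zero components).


Non-zero positions: [0, 1, 3, 6, 7, 8, 9, 14, 15, 17, 20, 23, 25, 26, 27, 32, 35].
Sparsity = 17.

17


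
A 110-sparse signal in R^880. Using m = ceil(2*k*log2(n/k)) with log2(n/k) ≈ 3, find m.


log2(n/k) = log2(880/110) ≈ 3.
2*k*log2(n/k) ≈ 2*110*3 = 660.
m = ceil(660) = 660.

660


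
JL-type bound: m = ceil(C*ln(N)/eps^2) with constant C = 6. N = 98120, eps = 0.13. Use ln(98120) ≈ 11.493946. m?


ln(98120) ≈ 11.493946.
eps^2 = 0.13^2 = 0.0169.
C*ln(N)/eps^2 ≈ 6*11.493946/0.0169 ≈ 4080.6909.
m = ceil(4080.6909) = 4081.

4081


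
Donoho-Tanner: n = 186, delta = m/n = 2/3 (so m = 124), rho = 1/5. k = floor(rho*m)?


m = 2/3*186 = 124.
rho = 1/5.
rho*m = 1/5*124 = 24.8.
k = floor(24.8) = 24.

24


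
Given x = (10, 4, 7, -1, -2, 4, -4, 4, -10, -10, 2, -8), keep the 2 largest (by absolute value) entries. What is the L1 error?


Sorted |x_i| descending: [10, 10, 10, 8, 7, 4, 4, 4, 4, 2, 2, 1]
Keep top 2: [10, 10]
Tail entries: [10, 8, 7, 4, 4, 4, 4, 2, 2, 1]
L1 error = sum of tail = 46.

46


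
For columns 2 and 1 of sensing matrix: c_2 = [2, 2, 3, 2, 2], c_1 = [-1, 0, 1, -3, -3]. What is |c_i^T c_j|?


Inner product: 2*-1 + 2*0 + 3*1 + 2*-3 + 2*-3
Products: [-2, 0, 3, -6, -6]
Sum = -11.
|dot| = 11.

11


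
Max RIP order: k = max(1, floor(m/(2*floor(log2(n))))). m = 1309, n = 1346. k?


floor(log2(1346)) = 10.
2*10 = 20.
m/(2*floor(log2(n))) = 1309/20 ≈ 65.45.
floor = 65.
k = max(1, 65) = 65.

65


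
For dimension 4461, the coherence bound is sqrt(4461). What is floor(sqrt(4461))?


66^2 = 4356 <= 4461 < 4489 = 67^2, so 66 <= sqrt(4461) < 67.
floor(sqrt(4461)) = 66.

66


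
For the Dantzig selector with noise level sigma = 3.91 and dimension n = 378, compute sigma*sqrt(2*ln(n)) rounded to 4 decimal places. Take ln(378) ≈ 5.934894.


ln(378) ≈ 5.934894.
2*ln(n) ≈ 11.869788.
sqrt(2*ln(n)) ≈ sqrt(11.869788) ≈ 3.445256.
threshold ≈ 3.91*3.445256 = 13.47095096 ≈ 13.4710.

13.4710


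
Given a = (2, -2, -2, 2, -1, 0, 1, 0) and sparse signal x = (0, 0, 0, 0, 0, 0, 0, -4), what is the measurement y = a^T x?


Non-zero terms: ['0*-4']
Products: [0]
y = sum = 0.

0


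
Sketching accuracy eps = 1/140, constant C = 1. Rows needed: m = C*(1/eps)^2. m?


1/eps = 140.
(1/eps)^2 = 19600.
m = 1*19600 = 19600.

19600


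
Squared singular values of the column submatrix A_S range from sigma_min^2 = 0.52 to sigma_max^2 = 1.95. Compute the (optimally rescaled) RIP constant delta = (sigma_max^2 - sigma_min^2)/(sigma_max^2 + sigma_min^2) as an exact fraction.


lambda_max - lambda_min = 1.95 - 0.52 = 1.43.
lambda_max + lambda_min = 1.95 + 0.52 = 2.47.
delta = 1.43/2.47 = 143/247 = 11/19.

11/19


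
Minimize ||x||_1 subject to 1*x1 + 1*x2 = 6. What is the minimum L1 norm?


Axis intercepts:
  x1 = 6, x2 = 0: L1 = 6
  x1 = 0, x2 = 6: L1 = 6
x* = (6, 0)
||x*||_1 = 6.

6


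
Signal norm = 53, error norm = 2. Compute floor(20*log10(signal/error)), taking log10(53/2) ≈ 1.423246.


||x||/||e|| = 53/2.
log10(53/2) ≈ 1.423246.
20*log10(||x||/||e||) ≈ 20*1.423246 = 28.46492.
floor(28.46492) = 28.

28


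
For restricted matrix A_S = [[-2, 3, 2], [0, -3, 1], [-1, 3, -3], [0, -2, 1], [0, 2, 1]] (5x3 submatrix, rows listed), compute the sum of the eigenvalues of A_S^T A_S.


Sum of eigenvalues of A_S^T A_S = trace(A_S^T A_S) = sum of squared column norms of A_S.
A_S^T A_S diagonal: [5, 35, 16].
trace = 5 + 35 + 16 = 56.

56


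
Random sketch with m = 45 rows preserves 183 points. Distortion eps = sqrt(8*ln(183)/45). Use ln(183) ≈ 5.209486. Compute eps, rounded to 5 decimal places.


ln(183) ≈ 5.209486.
8*ln(N)/m ≈ 8*5.209486/45 ≈ 0.92613084.
eps = sqrt(0.92613084) ≈ 0.9623569 ≈ 0.96236.

0.96236


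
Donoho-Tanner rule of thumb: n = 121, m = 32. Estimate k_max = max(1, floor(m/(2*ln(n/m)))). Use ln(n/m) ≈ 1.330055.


n/m = 121/32.
ln(n/m) ≈ 1.330055.
2*ln(n/m) ≈ 2.66011.
m/(2*ln(n/m)) ≈ 32/2.66011 ≈ 12.0296.
floor = 12.
k_max = max(1, 12) = 12.

12


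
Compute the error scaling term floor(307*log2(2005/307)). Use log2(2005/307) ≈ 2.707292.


log2(n/k) = log2(2005/307) ≈ 2.707292.
k*log2(n/k) ≈ 307*2.707292 = 831.138644.
floor(831.138644) = 831.

831


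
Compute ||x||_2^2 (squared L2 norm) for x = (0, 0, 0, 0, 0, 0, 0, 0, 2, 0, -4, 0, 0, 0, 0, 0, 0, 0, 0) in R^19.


Non-zero entries: [(8, 2), (10, -4)]
Squares: [4, 16]
||x||_2^2 = sum = 20.

20


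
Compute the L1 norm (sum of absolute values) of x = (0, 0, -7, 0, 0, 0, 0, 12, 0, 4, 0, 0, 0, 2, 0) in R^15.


Non-zero entries: [(2, -7), (7, 12), (9, 4), (13, 2)]
Absolute values: [7, 12, 4, 2]
||x||_1 = sum = 25.

25


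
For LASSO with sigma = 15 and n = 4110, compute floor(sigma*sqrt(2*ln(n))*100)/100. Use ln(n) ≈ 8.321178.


ln(4110) ≈ 8.321178.
2*ln(n) ≈ 16.642356.
sqrt(2*ln(n)) ≈ sqrt(16.642356) ≈ 4.079504.
lambda ≈ 15*4.079504 = 61.19256.
floor(lambda*100)/100 = 61.19.

61.19


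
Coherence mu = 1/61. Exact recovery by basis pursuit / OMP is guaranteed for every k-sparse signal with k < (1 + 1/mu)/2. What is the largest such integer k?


1/mu = 61.
1 + 1/mu = 62.
(1 + 1/mu)/2 = 31 is an integer and the inequality is strict, so k_max = 31 - 1 = 30.

30


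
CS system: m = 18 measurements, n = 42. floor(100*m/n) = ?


100*m/n = 100*18/42 ≈ 42.8571.
floor = 42.

42


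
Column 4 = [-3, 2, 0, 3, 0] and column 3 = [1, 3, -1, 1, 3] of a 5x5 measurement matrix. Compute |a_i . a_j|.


Inner product: -3*1 + 2*3 + 0*-1 + 3*1 + 0*3
Products: [-3, 6, 0, 3, 0]
Sum = 6.
|dot| = 6.

6


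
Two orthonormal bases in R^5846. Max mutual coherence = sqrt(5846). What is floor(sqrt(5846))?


76^2 = 5776 <= 5846 < 5929 = 77^2, so 76 <= sqrt(5846) < 77.
floor(sqrt(5846)) = 76.

76


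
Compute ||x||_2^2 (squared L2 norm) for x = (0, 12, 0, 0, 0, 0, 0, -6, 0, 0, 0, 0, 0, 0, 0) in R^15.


Non-zero entries: [(1, 12), (7, -6)]
Squares: [144, 36]
||x||_2^2 = sum = 180.

180


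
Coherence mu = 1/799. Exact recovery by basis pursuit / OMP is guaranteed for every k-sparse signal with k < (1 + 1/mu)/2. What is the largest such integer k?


1/mu = 799.
1 + 1/mu = 800.
(1 + 1/mu)/2 = 400 is an integer and the inequality is strict, so k_max = 400 - 1 = 399.

399


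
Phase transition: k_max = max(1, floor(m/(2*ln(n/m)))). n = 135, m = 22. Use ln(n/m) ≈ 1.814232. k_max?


n/m = 135/22.
ln(n/m) ≈ 1.814232.
2*ln(n/m) ≈ 3.628464.
m/(2*ln(n/m)) ≈ 22/3.628464 ≈ 6.0632.
floor = 6.
k_max = max(1, 6) = 6.

6


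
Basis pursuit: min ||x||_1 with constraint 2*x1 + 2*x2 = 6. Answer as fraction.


Axis intercepts:
  x1 = 3, x2 = 0: L1 = 3
  x1 = 0, x2 = 3: L1 = 3
x* = (3, 0)
||x*||_1 = 3.

3


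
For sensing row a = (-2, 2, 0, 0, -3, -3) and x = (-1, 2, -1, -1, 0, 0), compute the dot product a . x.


Non-zero terms: ['-2*-1', '2*2', '0*-1', '0*-1']
Products: [2, 4, 0, 0]
y = sum = 6.

6


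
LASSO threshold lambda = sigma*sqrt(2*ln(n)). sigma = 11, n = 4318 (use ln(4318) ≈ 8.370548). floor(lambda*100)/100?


ln(4318) ≈ 8.370548.
2*ln(n) ≈ 16.741096.
sqrt(2*ln(n)) ≈ sqrt(16.741096) ≈ 4.091588.
lambda ≈ 11*4.091588 = 45.007468.
floor(lambda*100)/100 = 45.00.

45.00


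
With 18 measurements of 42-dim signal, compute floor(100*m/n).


100*m/n = 100*18/42 ≈ 42.8571.
floor = 42.

42


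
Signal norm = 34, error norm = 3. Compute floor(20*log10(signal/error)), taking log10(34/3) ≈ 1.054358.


||x||/||e|| = 34/3.
log10(34/3) ≈ 1.054358.
20*log10(||x||/||e||) ≈ 20*1.054358 = 21.08716.
floor(21.08716) = 21.

21


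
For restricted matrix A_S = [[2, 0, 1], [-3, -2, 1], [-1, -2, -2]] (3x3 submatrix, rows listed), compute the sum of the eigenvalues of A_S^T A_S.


Sum of eigenvalues of A_S^T A_S = trace(A_S^T A_S) = sum of squared column norms of A_S.
A_S^T A_S diagonal: [14, 8, 6].
trace = 14 + 8 + 6 = 28.

28


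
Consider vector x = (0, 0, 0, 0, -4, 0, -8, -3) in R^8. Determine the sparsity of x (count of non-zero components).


Non-zero positions: [4, 6, 7].
Sparsity = 3.

3


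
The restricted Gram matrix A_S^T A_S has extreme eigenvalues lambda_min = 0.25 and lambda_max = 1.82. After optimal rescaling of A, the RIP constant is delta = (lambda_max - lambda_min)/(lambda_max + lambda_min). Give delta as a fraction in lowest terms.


lambda_max - lambda_min = 1.82 - 0.25 = 1.57.
lambda_max + lambda_min = 1.82 + 0.25 = 2.07.
delta = 1.57/2.07 = 157/207.

157/207


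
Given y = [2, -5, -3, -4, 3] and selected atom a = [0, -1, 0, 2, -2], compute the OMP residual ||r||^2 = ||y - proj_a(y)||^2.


a^T a = 9.
a^T y = -9.
coeff = -9/9 = -1.
||r||^2 = 54.

54


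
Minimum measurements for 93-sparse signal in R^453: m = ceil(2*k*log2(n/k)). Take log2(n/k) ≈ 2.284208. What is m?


log2(n/k) = log2(453/93) ≈ 2.284208.
2*k*log2(n/k) ≈ 2*93*2.284208 = 424.862688.
m = ceil(424.862688) = 425.

425


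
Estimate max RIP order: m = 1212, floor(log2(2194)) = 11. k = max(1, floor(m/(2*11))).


floor(log2(2194)) = 11.
2*11 = 22.
m/(2*floor(log2(n))) = 1212/22 ≈ 55.0909.
floor = 55.
k = max(1, 55) = 55.

55


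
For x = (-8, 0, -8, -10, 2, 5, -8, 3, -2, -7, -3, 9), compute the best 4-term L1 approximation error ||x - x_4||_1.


Sorted |x_i| descending: [10, 9, 8, 8, 8, 7, 5, 3, 3, 2, 2, 0]
Keep top 4: [10, 9, 8, 8]
Tail entries: [8, 7, 5, 3, 3, 2, 2, 0]
L1 error = sum of tail = 30.

30


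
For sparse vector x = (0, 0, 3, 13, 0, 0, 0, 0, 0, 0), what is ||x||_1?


Non-zero entries: [(2, 3), (3, 13)]
Absolute values: [3, 13]
||x||_1 = sum = 16.

16


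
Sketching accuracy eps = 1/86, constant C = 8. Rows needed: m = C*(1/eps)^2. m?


1/eps = 86.
(1/eps)^2 = 7396.
m = 8*7396 = 59168.

59168


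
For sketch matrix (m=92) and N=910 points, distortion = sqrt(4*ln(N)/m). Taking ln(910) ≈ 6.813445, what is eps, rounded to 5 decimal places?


ln(910) ≈ 6.813445.
4*ln(N)/m ≈ 4*6.813445/92 ≈ 0.29623674.
eps = sqrt(0.29623674) ≈ 0.5442763 ≈ 0.54428.

0.54428


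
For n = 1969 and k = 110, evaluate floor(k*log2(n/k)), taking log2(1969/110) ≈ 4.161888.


log2(n/k) = log2(1969/110) ≈ 4.161888.
k*log2(n/k) ≈ 110*4.161888 = 457.80768.
floor(457.80768) = 457.

457


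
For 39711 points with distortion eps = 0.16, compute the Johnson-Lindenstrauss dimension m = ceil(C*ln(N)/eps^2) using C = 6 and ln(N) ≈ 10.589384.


ln(39711) ≈ 10.589384.
eps^2 = 0.16^2 = 0.0256.
C*ln(N)/eps^2 ≈ 6*10.589384/0.0256 ≈ 2481.8869.
m = ceil(2481.8869) = 2482.

2482


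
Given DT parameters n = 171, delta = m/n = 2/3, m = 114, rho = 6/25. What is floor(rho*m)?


m = 2/3*171 = 114.
rho = 6/25.
rho*m = 6/25*114 = 27.36.
k = floor(27.36) = 27.

27


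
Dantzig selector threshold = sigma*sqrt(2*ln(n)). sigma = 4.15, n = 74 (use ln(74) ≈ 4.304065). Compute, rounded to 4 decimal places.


ln(74) ≈ 4.304065.
2*ln(n) ≈ 8.60813.
sqrt(2*ln(n)) ≈ sqrt(8.60813) ≈ 2.933961.
threshold ≈ 4.15*2.933961 = 12.17593815 ≈ 12.1759.

12.1759


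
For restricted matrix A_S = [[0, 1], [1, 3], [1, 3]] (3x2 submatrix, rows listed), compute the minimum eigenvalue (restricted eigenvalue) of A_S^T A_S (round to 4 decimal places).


A_S^T A_S = [[2, 6], [6, 19]].
trace = 21.
det = 2.
disc = trace^2 - 4*det = 441 - 4*2 = 433.
sqrt(433) ≈ 20.808652.
lam_min = (21 - sqrt(433))/2 ≈ (21 - 20.808652)/2 = 0.095674 ≈ 0.0957.

0.0957


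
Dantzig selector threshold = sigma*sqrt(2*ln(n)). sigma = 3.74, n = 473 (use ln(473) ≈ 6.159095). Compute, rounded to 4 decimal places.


ln(473) ≈ 6.159095.
2*ln(n) ≈ 12.31819.
sqrt(2*ln(n)) ≈ sqrt(12.31819) ≈ 3.509728.
threshold ≈ 3.74*3.509728 = 13.12638272 ≈ 13.1264.

13.1264


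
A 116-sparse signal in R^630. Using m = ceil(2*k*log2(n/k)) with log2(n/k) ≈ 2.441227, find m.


log2(n/k) = log2(630/116) ≈ 2.441227.
2*k*log2(n/k) ≈ 2*116*2.441227 = 566.364664.
m = ceil(566.364664) = 567.

567


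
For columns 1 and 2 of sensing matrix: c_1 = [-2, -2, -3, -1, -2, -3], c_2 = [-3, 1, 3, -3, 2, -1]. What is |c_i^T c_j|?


Inner product: -2*-3 + -2*1 + -3*3 + -1*-3 + -2*2 + -3*-1
Products: [6, -2, -9, 3, -4, 3]
Sum = -3.
|dot| = 3.

3


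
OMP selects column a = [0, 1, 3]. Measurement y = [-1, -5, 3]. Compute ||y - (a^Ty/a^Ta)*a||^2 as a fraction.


a^T a = 10.
a^T y = 4.
coeff = 4/10 = 2/5.
||r||^2 = 167/5.

167/5


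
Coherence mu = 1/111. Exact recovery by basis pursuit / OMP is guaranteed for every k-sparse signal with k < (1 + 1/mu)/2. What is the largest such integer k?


1/mu = 111.
1 + 1/mu = 112.
(1 + 1/mu)/2 = 56 is an integer and the inequality is strict, so k_max = 56 - 1 = 55.

55


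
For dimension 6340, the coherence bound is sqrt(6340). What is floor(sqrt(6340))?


79^2 = 6241 <= 6340 < 6400 = 80^2, so 79 <= sqrt(6340) < 80.
floor(sqrt(6340)) = 79.

79


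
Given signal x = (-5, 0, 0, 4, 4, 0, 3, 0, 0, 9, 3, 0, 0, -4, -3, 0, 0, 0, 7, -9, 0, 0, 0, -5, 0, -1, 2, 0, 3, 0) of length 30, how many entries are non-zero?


Non-zero positions: [0, 3, 4, 6, 9, 10, 13, 14, 18, 19, 23, 25, 26, 28].
Sparsity = 14.

14


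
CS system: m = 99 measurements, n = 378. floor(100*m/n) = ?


100*m/n = 100*99/378 ≈ 26.1905.
floor = 26.

26


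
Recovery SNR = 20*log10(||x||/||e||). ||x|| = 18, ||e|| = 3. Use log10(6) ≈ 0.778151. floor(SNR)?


||x||/||e|| = 18/3 = 6.
log10(6) ≈ 0.778151.
20*log10(||x||/||e||) ≈ 20*0.778151 = 15.56302.
floor(15.56302) = 15.

15


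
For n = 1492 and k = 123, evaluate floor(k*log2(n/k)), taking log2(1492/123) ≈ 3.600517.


log2(n/k) = log2(1492/123) ≈ 3.600517.
k*log2(n/k) ≈ 123*3.600517 = 442.863591.
floor(442.863591) = 442.

442


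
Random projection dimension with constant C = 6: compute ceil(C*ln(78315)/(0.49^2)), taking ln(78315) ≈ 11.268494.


ln(78315) ≈ 11.268494.
eps^2 = 0.49^2 = 0.2401.
C*ln(N)/eps^2 ≈ 6*11.268494/0.2401 ≈ 281.595.
m = ceil(281.595) = 282.

282


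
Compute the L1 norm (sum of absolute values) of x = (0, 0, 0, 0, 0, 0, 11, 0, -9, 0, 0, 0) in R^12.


Non-zero entries: [(6, 11), (8, -9)]
Absolute values: [11, 9]
||x||_1 = sum = 20.

20


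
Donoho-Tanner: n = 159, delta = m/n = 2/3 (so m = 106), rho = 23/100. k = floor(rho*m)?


m = 2/3*159 = 106.
rho = 23/100.
rho*m = 23/100*106 = 24.38.
k = floor(24.38) = 24.

24


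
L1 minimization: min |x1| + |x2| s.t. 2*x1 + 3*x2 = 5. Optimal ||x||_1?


Axis intercepts:
  x1 = 5/2, x2 = 0: L1 = 5/2
  x1 = 0, x2 = 5/3: L1 = 5/3
x* = (0, 5/3)
||x*||_1 = 5/3.

5/3


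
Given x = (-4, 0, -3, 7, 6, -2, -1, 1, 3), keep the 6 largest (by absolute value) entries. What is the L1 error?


Sorted |x_i| descending: [7, 6, 4, 3, 3, 2, 1, 1, 0]
Keep top 6: [7, 6, 4, 3, 3, 2]
Tail entries: [1, 1, 0]
L1 error = sum of tail = 2.

2


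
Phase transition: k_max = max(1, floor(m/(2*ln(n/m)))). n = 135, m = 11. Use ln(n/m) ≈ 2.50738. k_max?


n/m = 135/11.
ln(n/m) ≈ 2.50738.
2*ln(n/m) ≈ 5.01476.
m/(2*ln(n/m)) ≈ 11/5.01476 ≈ 2.1935.
floor = 2.
k_max = max(1, 2) = 2.

2


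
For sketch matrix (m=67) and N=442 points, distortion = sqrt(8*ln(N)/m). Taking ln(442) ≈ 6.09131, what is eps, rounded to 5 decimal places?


ln(442) ≈ 6.09131.
8*ln(N)/m ≈ 8*6.09131/67 ≈ 0.7273206.
eps = sqrt(0.7273206) ≈ 0.8528309 ≈ 0.85283.

0.85283


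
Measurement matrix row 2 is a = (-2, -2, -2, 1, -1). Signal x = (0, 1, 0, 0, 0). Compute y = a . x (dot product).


Non-zero terms: ['-2*1']
Products: [-2]
y = sum = -2.

-2


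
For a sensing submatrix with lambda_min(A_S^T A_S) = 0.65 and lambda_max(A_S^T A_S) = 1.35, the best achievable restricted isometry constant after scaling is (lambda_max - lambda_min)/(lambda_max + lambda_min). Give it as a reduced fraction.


lambda_max - lambda_min = 1.35 - 0.65 = 0.70.
lambda_max + lambda_min = 1.35 + 0.65 = 2.00.
delta = 0.70/2.00 = 70/200 = 7/20.

7/20


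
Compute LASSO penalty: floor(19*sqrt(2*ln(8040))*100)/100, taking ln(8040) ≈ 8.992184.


ln(8040) ≈ 8.992184.
2*ln(n) ≈ 17.984368.
sqrt(2*ln(n)) ≈ sqrt(17.984368) ≈ 4.240798.
lambda ≈ 19*4.240798 = 80.575162.
floor(lambda*100)/100 = 80.57.

80.57


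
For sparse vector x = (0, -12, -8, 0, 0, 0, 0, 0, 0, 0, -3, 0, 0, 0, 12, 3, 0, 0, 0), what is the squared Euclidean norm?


Non-zero entries: [(1, -12), (2, -8), (10, -3), (14, 12), (15, 3)]
Squares: [144, 64, 9, 144, 9]
||x||_2^2 = sum = 370.

370


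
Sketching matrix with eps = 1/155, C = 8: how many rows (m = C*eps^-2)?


1/eps = 155.
(1/eps)^2 = 24025.
m = 8*24025 = 192200.

192200


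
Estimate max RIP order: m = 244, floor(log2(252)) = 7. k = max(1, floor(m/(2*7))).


floor(log2(252)) = 7.
2*7 = 14.
m/(2*floor(log2(n))) = 244/14 ≈ 17.4286.
floor = 17.
k = max(1, 17) = 17.

17


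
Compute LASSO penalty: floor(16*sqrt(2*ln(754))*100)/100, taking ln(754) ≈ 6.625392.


ln(754) ≈ 6.625392.
2*ln(n) ≈ 13.250784.
sqrt(2*ln(n)) ≈ sqrt(13.250784) ≈ 3.640163.
lambda ≈ 16*3.640163 = 58.242608.
floor(lambda*100)/100 = 58.24.

58.24


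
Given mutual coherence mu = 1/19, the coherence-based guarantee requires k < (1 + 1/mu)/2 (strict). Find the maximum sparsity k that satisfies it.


1/mu = 19.
1 + 1/mu = 20.
(1 + 1/mu)/2 = 10 is an integer and the inequality is strict, so k_max = 10 - 1 = 9.

9


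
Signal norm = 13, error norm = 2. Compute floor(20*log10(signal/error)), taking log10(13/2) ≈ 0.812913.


||x||/||e|| = 13/2.
log10(13/2) ≈ 0.812913.
20*log10(||x||/||e||) ≈ 20*0.812913 = 16.25826.
floor(16.25826) = 16.

16


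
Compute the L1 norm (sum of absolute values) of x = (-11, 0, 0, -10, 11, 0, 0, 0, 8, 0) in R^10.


Non-zero entries: [(0, -11), (3, -10), (4, 11), (8, 8)]
Absolute values: [11, 10, 11, 8]
||x||_1 = sum = 40.

40


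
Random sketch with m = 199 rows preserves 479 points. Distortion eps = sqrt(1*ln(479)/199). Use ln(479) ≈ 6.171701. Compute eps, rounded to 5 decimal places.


ln(479) ≈ 6.171701.
1*ln(N)/m ≈ 1*6.171701/199 ≈ 0.03101357.
eps = sqrt(0.03101357) ≈ 0.1761067 ≈ 0.17611.

0.17611


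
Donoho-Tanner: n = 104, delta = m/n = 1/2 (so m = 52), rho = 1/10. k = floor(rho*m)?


m = 1/2*104 = 52.
rho = 1/10.
rho*m = 1/10*52 = 5.2.
k = floor(5.2) = 5.

5


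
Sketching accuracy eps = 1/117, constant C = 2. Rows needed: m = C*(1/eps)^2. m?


1/eps = 117.
(1/eps)^2 = 13689.
m = 2*13689 = 27378.

27378


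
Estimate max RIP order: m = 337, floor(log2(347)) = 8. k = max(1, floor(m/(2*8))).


floor(log2(347)) = 8.
2*8 = 16.
m/(2*floor(log2(n))) = 337/16 ≈ 21.0625.
floor = 21.
k = max(1, 21) = 21.

21


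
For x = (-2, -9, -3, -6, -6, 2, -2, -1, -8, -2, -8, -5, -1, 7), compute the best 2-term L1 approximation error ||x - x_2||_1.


Sorted |x_i| descending: [9, 8, 8, 7, 6, 6, 5, 3, 2, 2, 2, 2, 1, 1]
Keep top 2: [9, 8]
Tail entries: [8, 7, 6, 6, 5, 3, 2, 2, 2, 2, 1, 1]
L1 error = sum of tail = 45.

45


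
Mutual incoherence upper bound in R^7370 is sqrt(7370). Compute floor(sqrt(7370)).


85^2 = 7225 <= 7370 < 7396 = 86^2, so 85 <= sqrt(7370) < 86.
floor(sqrt(7370)) = 85.

85


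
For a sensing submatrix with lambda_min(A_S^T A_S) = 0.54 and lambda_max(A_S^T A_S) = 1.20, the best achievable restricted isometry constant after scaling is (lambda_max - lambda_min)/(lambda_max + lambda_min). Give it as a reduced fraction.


lambda_max - lambda_min = 1.20 - 0.54 = 0.66.
lambda_max + lambda_min = 1.20 + 0.54 = 1.74.
delta = 0.66/1.74 = 66/174 = 11/29.

11/29


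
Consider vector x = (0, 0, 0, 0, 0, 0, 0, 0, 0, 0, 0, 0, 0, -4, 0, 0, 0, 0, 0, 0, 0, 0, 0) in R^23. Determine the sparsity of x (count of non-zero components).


Non-zero positions: [13].
Sparsity = 1.

1


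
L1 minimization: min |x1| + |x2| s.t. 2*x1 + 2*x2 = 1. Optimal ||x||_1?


Axis intercepts:
  x1 = 1/2, x2 = 0: L1 = 1/2
  x1 = 0, x2 = 1/2: L1 = 1/2
x* = (1/2, 0)
||x*||_1 = 1/2.

1/2


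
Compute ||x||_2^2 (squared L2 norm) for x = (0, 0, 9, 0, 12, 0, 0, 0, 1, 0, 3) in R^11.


Non-zero entries: [(2, 9), (4, 12), (8, 1), (10, 3)]
Squares: [81, 144, 1, 9]
||x||_2^2 = sum = 235.

235


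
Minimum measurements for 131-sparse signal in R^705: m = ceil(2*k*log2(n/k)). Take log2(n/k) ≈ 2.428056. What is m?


log2(n/k) = log2(705/131) ≈ 2.428056.
2*k*log2(n/k) ≈ 2*131*2.428056 = 636.150672.
m = ceil(636.150672) = 637.

637


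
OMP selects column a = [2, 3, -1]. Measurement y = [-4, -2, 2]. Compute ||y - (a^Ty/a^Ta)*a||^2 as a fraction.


a^T a = 14.
a^T y = -16.
coeff = -16/14 = -8/7.
||r||^2 = 40/7.

40/7


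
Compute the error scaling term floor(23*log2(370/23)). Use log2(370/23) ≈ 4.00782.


log2(n/k) = log2(370/23) ≈ 4.00782.
k*log2(n/k) ≈ 23*4.00782 = 92.17986.
floor(92.17986) = 92.

92
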